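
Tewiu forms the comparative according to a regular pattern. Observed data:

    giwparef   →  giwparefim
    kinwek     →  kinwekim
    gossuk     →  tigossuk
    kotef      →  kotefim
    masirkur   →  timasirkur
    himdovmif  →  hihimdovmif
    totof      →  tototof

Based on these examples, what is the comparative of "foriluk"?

kinwek and gossuk both end in -k yet inflect differently (kinwekim, tigossuk), so the final letter is not what conditions the rule; the last vowel is.
"foriluk" has last vowel 'u'. The stems whose last vowel is 'u' (gossuk → tigossuk, masirkur → timasirkur) add the prefix ti-.
The other patterns: stems whose last vowel is 'e' add -im; stems whose last vowel is 'i' or 'o' repeat the first consonant+vowel as a prefix.
So foriluk → tiforiluk.

tiforiluk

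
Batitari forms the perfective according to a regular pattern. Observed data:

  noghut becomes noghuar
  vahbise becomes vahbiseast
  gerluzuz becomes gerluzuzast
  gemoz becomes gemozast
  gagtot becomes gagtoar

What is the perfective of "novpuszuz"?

gagtot and gemoz both have last vowel 'o' yet inflect differently (gagtoar, gemozast), so the last vowel is not what conditions the rule; the final letter is.
"novpuszuz" ends in -z. The stems ending in -z (gemoz → gemozast, gerluzuz → gerluzuzast) add -ast.
So novpuszuz → novpuszuzast.

novpuszuzast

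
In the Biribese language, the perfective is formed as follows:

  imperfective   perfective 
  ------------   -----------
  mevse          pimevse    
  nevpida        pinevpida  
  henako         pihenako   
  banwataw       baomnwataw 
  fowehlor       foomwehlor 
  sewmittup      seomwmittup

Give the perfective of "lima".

pilima

nevpida and banwataw both have last vowel 'a' yet inflect differently (pinevpida, baomnwataw), so the last vowel is not what conditions the rule; whether the stem ends in a vowel or a consonant is.
"lima" ends in a vowel. The stems ending in a vowel (mevse → pimevse, nevpida → pinevpida, henako → pihenako) add the prefix pi-.
So lima → pilima.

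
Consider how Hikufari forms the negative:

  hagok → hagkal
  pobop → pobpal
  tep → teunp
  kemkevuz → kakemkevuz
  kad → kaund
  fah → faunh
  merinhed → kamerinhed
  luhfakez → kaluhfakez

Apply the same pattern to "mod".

mound

tep and pobop both end in -p yet inflect differently (teunp, pobpal), so the final letter is not what conditions the rule; the number of vowels is.
"mod" has 1 vowel. The stems with 1 vowel (tep → teunp, kad → kaund, fah → faunh) insert -un- after the first vowel.
The other patterns: stems with 2 vowels delete the last vowel and add -al; stems with 3 vowels add the prefix ka-.
So mod → mound.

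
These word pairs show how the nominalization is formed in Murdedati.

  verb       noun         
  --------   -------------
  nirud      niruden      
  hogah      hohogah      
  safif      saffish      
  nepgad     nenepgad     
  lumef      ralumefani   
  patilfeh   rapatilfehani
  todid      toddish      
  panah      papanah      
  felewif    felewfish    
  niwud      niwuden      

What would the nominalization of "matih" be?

mathish

todid and nepgad both end in -d yet inflect differently (toddish, nenepgad), so the final letter is not what conditions the rule; the last vowel is.
"matih" has last vowel 'i'. The stems whose last vowel is 'i' (safif → saffish, felewif → felewfish, todid → toddish) delete the last vowel and add -ish.
The other patterns: stems whose last vowel is 'a' repeat the first consonant+vowel as a prefix; stems whose last vowel is 'e' add ra- … -ani around the stem; stems whose last vowel is 'u' add -en.
So matih → mathish.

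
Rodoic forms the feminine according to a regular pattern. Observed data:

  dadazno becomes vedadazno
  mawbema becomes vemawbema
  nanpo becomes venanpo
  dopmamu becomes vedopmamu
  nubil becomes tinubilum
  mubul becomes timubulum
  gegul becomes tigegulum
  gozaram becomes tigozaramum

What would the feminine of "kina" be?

dopmamu and mubul both have last vowel 'u' yet inflect differently (vedopmamu, timubulum), so the last vowel is not what conditions the rule; whether the stem ends in a vowel or a consonant is.
"kina" ends in a vowel. The stems ending in a vowel (dadazno → vedadazno, mawbema → vemawbema, nanpo → venanpo) add the prefix ve-.
So kina → vekina.

vekina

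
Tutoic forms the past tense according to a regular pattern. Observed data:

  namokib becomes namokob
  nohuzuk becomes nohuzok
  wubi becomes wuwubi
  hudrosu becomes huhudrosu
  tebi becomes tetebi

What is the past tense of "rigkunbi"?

namokib and wubi both have last vowel 'i' yet inflect differently (namokob, wuwubi), so the last vowel is not what conditions the rule; whether the stem ends in a vowel or a consonant is.
"rigkunbi" ends in a vowel. The stems ending in a vowel (wubi → wuwubi, hudrosu → huhudrosu, tebi → tetebi) repeat the first consonant+vowel as a prefix.
So rigkunbi → ririgkunbi.

ririgkunbi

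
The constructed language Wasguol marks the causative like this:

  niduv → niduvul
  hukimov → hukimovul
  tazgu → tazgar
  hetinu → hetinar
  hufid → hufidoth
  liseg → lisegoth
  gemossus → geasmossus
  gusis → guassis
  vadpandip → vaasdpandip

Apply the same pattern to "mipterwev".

mipterwevul

niduv and tazgu both have last vowel 'u' yet inflect differently (niduvul, tazgar), so the last vowel is not what conditions the rule; the final letter is.
"mipterwev" ends in -v. The stems ending in -v (niduv → niduvul, hukimov → hukimovul) add -ul.
The other patterns: stems ending in -u drop the final letter and add -ar; stems ending in -d or -g add -oth; stems ending in -p or -s insert -as- after the first vowel.
So mipterwev → mipterwevul.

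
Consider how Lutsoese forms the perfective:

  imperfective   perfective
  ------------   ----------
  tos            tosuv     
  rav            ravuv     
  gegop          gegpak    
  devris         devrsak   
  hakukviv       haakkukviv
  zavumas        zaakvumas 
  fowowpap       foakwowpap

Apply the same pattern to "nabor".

"nabor" has 2 vowels. The stems with 2 vowels (gegop → gegpak, devris → devrsak) delete the last vowel and add -ak.
So nabor → nabrak.

nabrak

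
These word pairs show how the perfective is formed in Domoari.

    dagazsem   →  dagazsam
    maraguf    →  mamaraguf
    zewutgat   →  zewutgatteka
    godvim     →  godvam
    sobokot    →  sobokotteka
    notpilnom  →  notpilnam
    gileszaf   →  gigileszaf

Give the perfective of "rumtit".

rumtitteka

gileszaf and zewutgat both have last vowel 'a' yet inflect differently (gigileszaf, zewutgatteka), so the last vowel is not what conditions the rule; the final letter is.
"rumtit" ends in -t. The stems ending in -t (zewutgat → zewutgatteka, sobokot → sobokotteka) double the final consonant and add -eka.
So rumtit → rumtitteka.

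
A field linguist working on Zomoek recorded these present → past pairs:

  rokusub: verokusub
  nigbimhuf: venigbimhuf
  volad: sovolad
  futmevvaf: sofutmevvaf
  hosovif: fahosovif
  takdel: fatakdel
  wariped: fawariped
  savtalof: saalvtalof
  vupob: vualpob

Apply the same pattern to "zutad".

sozutad

nigbimhuf and futmevvaf both end in -f yet inflect differently (venigbimhuf, sofutmevvaf), so the final letter is not what conditions the rule; the last vowel is.
"zutad" has last vowel 'a'. The stems whose last vowel is 'a' (volad → sovolad, futmevvaf → sofutmevvaf) add the prefix so-.
So zutad → sozutad.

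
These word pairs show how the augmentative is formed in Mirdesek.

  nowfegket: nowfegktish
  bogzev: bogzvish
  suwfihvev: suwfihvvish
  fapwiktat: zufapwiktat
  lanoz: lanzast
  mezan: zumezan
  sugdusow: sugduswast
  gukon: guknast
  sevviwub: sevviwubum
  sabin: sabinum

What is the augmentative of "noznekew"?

noznekwish

nowfegket and fapwiktat both end in -t yet inflect differently (nowfegktish, zufapwiktat), so the final letter is not what conditions the rule; the last vowel is.
"noznekew" has last vowel 'e'. The stems whose last vowel is 'e' (nowfegket → nowfegktish, suwfihvev → suwfihvvish, bogzev → bogzvish) delete the last vowel and add -ish.
The other patterns: stems whose last vowel is 'a' add the prefix zu-; stems whose last vowel is 'i' or 'u' add -um; stems whose last vowel is 'o' delete the last vowel and add -ast.
So noznekew → noznekwish.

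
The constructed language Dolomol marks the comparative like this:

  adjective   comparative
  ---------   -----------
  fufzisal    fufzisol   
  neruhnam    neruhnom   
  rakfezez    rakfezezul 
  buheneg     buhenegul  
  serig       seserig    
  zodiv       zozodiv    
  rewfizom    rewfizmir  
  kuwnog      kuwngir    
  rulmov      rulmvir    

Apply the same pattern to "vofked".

vofkedul

buheneg and serig both end in -g yet inflect differently (buhenegul, seserig), so the final letter is not what conditions the rule; the last vowel is.
"vofked" has last vowel 'e'. The stems whose last vowel is 'e' (rakfezez → rakfezezul, buheneg → buhenegul) add -ul.
So vofked → vofkedul.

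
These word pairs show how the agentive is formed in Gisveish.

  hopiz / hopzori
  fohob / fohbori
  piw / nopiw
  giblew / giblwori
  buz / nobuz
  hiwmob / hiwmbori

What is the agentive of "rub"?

norub

piw and giblew both end in -w yet inflect differently (nopiw, giblwori), so the final letter is not what conditions the rule; the number of vowels is.
"rub" has 1 vowel. The stems with 1 vowel (piw → nopiw, buz → nobuz) add the prefix no-.
So rub → norub.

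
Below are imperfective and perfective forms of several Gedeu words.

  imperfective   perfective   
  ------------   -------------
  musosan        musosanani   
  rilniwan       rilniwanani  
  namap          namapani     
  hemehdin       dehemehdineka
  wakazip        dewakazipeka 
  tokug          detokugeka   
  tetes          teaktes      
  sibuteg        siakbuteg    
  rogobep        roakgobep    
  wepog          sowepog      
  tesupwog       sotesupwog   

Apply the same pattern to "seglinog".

"seglinog" has last vowel 'o'. The stems whose last vowel is 'o' (wepog → sowepog, tesupwog → sotesupwog) add the prefix so-.
The other patterns: stems whose last vowel is 'a' add -ani; stems whose last vowel is 'i' or 'u' add de- … -eka around the stem; stems whose last vowel is 'e' insert -ak- after the first vowel.
So seglinog → soseglinog.

soseglinog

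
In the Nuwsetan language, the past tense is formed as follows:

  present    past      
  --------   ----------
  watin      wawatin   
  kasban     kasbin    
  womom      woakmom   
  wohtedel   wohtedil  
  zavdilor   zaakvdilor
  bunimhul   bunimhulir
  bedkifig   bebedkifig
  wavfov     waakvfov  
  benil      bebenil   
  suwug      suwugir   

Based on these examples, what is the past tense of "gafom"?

suwug and bedkifig both end in -g yet inflect differently (suwugir, bebedkifig), so the final letter is not what conditions the rule; the last vowel is.
"gafom" has last vowel 'o'. The stems whose last vowel is 'o' (womom → woakmom, zavdilor → zaakvdilor, wavfov → waakvfov) insert -ak- after the first vowel.
The other patterns: stems whose last vowel is 'u' add -ir; stems whose last vowel is 'i' repeat the first consonant+vowel as a prefix; stems whose last vowel is 'a' or 'e' change the last vowel to 'i'.
So gafom → gaakfom.

gaakfom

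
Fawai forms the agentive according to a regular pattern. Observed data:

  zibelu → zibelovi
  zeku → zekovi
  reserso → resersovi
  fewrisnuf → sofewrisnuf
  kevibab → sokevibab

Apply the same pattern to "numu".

zibelu and fewrisnuf both have last vowel 'u' yet inflect differently (zibelovi, sofewrisnuf), so the last vowel is not what conditions the rule; whether the stem ends in a vowel or a consonant is.
"numu" ends in a vowel. The stems ending in a vowel (zibelu → zibelovi, zeku → zekovi, reserso → resersovi) drop the final letter and add -ovi.
The other pattern: stems ending in a consonant add the prefix so-.
So numu → numovi.

numovi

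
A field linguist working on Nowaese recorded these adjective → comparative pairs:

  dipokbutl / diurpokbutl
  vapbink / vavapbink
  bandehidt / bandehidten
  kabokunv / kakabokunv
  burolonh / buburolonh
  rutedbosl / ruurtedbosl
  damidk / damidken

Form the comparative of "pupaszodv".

pupaszodven

damidk and vapbink both end in -k yet inflect differently (damidken, vavapbink), so the final letter is not what conditions the rule; the second-to-last letter is.
"pupaszodv" has second-to-last letter 'd'. The stems whose second-to-last letter is 'd' (damidk → damidken, bandehidt → bandehidten) add -en.
So pupaszodv → pupaszodven.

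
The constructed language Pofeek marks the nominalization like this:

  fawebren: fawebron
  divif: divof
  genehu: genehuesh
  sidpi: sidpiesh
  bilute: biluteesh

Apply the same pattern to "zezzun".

bilute and fawebren both have last vowel 'e' yet inflect differently (biluteesh, fawebron), so the last vowel is not what conditions the rule; whether the stem ends in a vowel or a consonant is.
"zezzun" ends in a consonant. The stems ending in a consonant (fawebren → fawebron, divif → divof) change the last vowel to 'o'.
So zezzun → zezzon.

zezzon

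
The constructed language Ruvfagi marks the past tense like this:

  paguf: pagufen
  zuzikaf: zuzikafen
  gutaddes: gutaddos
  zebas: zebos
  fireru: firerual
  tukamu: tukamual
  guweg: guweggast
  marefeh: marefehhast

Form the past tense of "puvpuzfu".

"puvpuzfu" ends in -u. The stems ending in -u (fireru → firerual, tukamu → tukamual) add -al.
So puvpuzfu → puvpuzfual.

puvpuzfual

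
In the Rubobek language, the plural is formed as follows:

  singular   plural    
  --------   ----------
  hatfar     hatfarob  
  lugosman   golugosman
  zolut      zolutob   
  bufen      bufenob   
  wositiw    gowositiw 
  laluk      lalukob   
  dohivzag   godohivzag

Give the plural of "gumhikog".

"gumhikog" has 3 vowels. The stems with 3 vowels (dohivzag → godohivzag, wositiw → gowositiw, lugosman → golugosman) add the prefix go-.
The other pattern: stems with 2 vowels add -ob.
So gumhikog → gogumhikog.

gogumhikog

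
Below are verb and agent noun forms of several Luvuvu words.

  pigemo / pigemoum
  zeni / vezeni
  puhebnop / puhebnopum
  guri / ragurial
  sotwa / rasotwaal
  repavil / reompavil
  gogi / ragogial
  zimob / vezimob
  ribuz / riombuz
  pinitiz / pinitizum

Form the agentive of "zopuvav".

vezopuvav

"zopuvav" begins with z-. The stems beginning with z- (zeni → vezeni, zimob → vezimob) add the prefix ve-.
The other patterns: stems beginning with g- or s- add ra- … -al around the stem; stems beginning with p- add -um; stems beginning with r- insert -om- after the first vowel.
So zopuvav → vezopuvav.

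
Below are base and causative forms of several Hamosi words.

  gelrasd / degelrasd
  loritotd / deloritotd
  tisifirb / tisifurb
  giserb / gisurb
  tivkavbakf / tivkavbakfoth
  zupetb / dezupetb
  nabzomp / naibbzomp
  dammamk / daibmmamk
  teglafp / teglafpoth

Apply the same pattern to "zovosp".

nabzomp and teglafp both end in -p yet inflect differently (naibbzomp, teglafpoth), so the final letter is not what conditions the rule; the second-to-last letter is.
"zovosp" has second-to-last letter 's'. The one such stem in the data (gelrasd → degelrasd) adds the prefix de-, so the same rule applies.
The other patterns: stems whose second-to-last letter is 'r' change the last vowel to 'u'; stems whose second-to-last letter is 'm' insert -ib- after the first vowel; stems whose second-to-last letter is 'f' or 'k' add -oth.
So zovosp → dezovosp.

dezovosp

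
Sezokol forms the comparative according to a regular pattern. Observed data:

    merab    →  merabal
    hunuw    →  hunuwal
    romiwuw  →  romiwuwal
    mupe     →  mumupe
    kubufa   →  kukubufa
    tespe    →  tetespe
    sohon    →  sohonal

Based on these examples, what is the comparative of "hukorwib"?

kubufa and merab both have last vowel 'a' yet inflect differently (kukubufa, merabal), so the last vowel is not what conditions the rule; whether the stem ends in a vowel or a consonant is.
"hukorwib" ends in a consonant. The stems ending in a consonant (merab → merabal, romiwuw → romiwuwal, hunuw → hunuwal) add -al.
So hukorwib → hukorwibal.

hukorwibal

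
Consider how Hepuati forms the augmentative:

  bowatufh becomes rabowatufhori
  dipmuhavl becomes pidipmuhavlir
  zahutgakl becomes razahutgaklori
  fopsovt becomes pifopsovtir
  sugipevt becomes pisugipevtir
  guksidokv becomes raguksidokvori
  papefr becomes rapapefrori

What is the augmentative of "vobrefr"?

"vobrefr" has second-to-last letter 'f'. The stems whose second-to-last letter is 'f' (papefr → rapapefrori, bowatufh → rabowatufhori) add ra- … -ori around the stem.
So vobrefr → ravobrefrori.

ravobrefrori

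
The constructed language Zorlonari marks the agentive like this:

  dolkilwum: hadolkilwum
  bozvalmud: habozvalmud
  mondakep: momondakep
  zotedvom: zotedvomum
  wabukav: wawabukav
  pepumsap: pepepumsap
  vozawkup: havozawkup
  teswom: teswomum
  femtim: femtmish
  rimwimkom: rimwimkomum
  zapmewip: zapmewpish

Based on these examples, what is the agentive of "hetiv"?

zotedvom and dolkilwum both end in -m yet inflect differently (zotedvomum, hadolkilwum), so the final letter is not what conditions the rule; the last vowel is.
"hetiv" has last vowel 'i'. The stems whose last vowel is 'i' (zapmewip → zapmewpish, femtim → femtmish) delete the last vowel and add -ish.
The other patterns: stems whose last vowel is 'a' or 'e' repeat the first consonant+vowel as a prefix; stems whose last vowel is 'o' add -um; stems whose last vowel is 'u' add the prefix ha-.
So hetiv → hetvish.

hetvish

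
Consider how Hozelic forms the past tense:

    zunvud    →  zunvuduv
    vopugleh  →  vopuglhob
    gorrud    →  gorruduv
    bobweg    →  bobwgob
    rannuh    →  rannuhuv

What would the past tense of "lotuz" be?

lotuzuv

vopugleh and rannuh both end in -h yet inflect differently (vopuglhob, rannuhuv), so the final letter is not what conditions the rule; the last vowel is.
"lotuz" has last vowel 'u'. The stems whose last vowel is 'u' (rannuh → rannuhuv, gorrud → gorruduv, zunvud → zunvuduv) add -uv.
So lotuz → lotuzuv.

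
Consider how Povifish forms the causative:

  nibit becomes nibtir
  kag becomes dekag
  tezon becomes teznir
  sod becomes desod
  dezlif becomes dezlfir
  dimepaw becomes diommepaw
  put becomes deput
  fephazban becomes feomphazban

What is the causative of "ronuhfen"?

roomnuhfen

put and nibit both end in -t yet inflect differently (deput, nibtir), so the final letter is not what conditions the rule; the number of vowels is.
"ronuhfen" has 3 vowels. The stems with 3 vowels (dimepaw → diommepaw, fephazban → feomphazban) insert -om- after the first vowel.
So ronuhfen → roomnuhfen.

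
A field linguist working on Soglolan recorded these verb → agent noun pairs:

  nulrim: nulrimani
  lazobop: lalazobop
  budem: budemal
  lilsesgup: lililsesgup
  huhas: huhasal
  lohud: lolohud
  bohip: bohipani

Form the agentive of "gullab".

gullabal

lilsesgup and bohip both end in -p yet inflect differently (lililsesgup, bohipani), so the final letter is not what conditions the rule; the last vowel is.
"gullab" has last vowel 'a'. The one such stem in the data (huhas → huhasal) adds -al, so the same rule applies.
The other patterns: stems whose last vowel is 'o' or 'u' repeat the first consonant+vowel as a prefix; stems whose last vowel is 'i' add -ani.
So gullab → gullabal.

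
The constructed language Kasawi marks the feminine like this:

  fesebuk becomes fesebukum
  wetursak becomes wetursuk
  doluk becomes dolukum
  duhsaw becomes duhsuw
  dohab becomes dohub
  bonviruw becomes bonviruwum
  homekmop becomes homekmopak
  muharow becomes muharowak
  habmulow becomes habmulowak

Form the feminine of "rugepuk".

rugepukum

muharow and duhsaw both end in -w yet inflect differently (muharowak, duhsuw), so the final letter is not what conditions the rule; the last vowel is.
"rugepuk" has last vowel 'u'. The stems whose last vowel is 'u' (doluk → dolukum, bonviruw → bonviruwum, fesebuk → fesebukum) add -um.
So rugepuk → rugepukum.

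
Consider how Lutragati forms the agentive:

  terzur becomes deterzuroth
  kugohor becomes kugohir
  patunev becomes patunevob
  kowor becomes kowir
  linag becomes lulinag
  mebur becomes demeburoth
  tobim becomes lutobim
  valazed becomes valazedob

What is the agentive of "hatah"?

luhatah

kugohor and terzur both end in -r yet inflect differently (kugohir, deterzuroth), so the final letter is not what conditions the rule; the last vowel is.
"hatah" has last vowel 'a'. The one such stem in the data (linag → lulinag) adds the prefix lu-, so the same rule applies.
So hatah → luhatah.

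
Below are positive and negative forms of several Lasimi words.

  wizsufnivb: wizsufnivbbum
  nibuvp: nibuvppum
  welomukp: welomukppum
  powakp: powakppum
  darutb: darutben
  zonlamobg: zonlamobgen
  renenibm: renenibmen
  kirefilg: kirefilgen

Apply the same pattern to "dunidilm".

dunidilmen

"dunidilm" has second-to-last letter 'l'. The one such stem in the data (kirefilg → kirefilgen) adds -en, so the same rule applies.
The other pattern: stems whose second-to-last letter is 'k' or 'v' double the final consonant and add -um.
So dunidilm → dunidilmen.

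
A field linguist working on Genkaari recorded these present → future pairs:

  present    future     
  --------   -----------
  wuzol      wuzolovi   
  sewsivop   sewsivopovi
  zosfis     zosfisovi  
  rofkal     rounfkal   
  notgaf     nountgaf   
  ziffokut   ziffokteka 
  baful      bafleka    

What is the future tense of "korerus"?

korerseka

"korerus" has last vowel 'u'. The stems whose last vowel is 'u' (ziffokut → ziffokteka, baful → bafleka) delete the last vowel and add -eka.
The other patterns: stems whose last vowel is 'i' or 'o' add -ovi; stems whose last vowel is 'a' insert -un- after the first vowel.
So korerus → korerseka.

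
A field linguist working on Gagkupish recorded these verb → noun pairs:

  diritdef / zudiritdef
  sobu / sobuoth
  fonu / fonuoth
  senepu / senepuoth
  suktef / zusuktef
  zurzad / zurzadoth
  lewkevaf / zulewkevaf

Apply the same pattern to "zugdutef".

zuzugdutef

lewkevaf and zurzad both have last vowel 'a' yet inflect differently (zulewkevaf, zurzadoth), so the last vowel is not what conditions the rule; the final letter is.
"zugdutef" ends in -f. The stems ending in -f (diritdef → zudiritdef, suktef → zusuktef, lewkevaf → zulewkevaf) add the prefix zu-.
The other pattern: stems ending in -d or -u add -oth.
So zugdutef → zuzugdutef.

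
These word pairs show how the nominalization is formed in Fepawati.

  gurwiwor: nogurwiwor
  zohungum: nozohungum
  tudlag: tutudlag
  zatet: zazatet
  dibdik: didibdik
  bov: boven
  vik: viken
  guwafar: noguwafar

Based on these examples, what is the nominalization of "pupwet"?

pupupwet

vik and dibdik both end in -k yet inflect differently (viken, didibdik), so the final letter is not what conditions the rule; the number of vowels is.
"pupwet" has 2 vowels. The stems with 2 vowels (dibdik → didibdik, zatet → zazatet, tudlag → tutudlag) repeat the first consonant+vowel as a prefix.
The other patterns: stems with 1 vowel add -en; stems with 3 vowels add the prefix no-.
So pupwet → pupupwet.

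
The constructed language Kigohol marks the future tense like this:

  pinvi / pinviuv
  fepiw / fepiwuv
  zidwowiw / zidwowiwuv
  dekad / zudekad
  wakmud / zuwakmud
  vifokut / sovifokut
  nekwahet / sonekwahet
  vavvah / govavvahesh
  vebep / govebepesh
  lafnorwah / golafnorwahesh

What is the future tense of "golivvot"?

sogolivvot

"golivvot" ends in -t. The stems ending in -t (vifokut → sovifokut, nekwahet → sonekwahet) add the prefix so-.
The other patterns: stems ending in -i or -w add -uv; stems ending in -d add the prefix zu-; stems ending in -h or -p add go- … -esh around the stem.
So golivvot → sogolivvot.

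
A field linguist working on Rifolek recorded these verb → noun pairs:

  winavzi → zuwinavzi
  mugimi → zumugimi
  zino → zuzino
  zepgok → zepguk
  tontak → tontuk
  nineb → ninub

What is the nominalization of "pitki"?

zupitki

"pitki" ends in a vowel. The stems ending in a vowel (winavzi → zuwinavzi, mugimi → zumugimi, zino → zuzino) add the prefix zu-.
The other pattern: stems ending in a consonant change the last vowel to 'u'.
So pitki → zupitki.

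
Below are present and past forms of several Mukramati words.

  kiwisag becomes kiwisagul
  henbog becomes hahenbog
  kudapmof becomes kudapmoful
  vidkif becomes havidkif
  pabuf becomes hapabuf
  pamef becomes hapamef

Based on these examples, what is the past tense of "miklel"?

hamiklel

henbog and kiwisag both end in -g yet inflect differently (hahenbog, kiwisagul), so the final letter is not what conditions the rule; the number of vowels is.
"miklel" has 2 vowels. The stems with 2 vowels (pamef → hapamef, henbog → hahenbog, pabuf → hapabuf) add the prefix ha-.
The other pattern: stems with 3 vowels add -ul.
So miklel → hamiklel.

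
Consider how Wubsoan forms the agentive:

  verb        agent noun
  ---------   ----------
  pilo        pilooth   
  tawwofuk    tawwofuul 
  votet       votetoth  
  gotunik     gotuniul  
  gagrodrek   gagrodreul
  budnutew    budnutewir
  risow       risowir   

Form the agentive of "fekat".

budnutew and gagrodrek both have last vowel 'e' yet inflect differently (budnutewir, gagrodreul), so the last vowel is not what conditions the rule; the final letter is.
"fekat" ends in -t. The one such stem in the data (votet → votetoth) adds -oth, so the same rule applies.
So fekat → fekatoth.

fekatoth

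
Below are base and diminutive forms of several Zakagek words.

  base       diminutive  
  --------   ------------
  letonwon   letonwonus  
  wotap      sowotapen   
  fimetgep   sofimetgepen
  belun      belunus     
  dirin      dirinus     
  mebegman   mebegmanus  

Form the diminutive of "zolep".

"zolep" ends in -p. The stems ending in -p (fimetgep → sofimetgepen, wotap → sowotapen) add so- … -en around the stem.
The other pattern: stems ending in -n add -us.
So zolep → sozolepen.

sozolepen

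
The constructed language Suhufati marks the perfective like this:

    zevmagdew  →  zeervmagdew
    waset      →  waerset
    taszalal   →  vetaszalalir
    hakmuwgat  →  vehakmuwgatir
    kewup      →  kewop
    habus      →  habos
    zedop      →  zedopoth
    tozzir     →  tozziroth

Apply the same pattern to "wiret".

wierret

waset and hakmuwgat both end in -t yet inflect differently (waerset, vehakmuwgatir), so the final letter is not what conditions the rule; the last vowel is.
"wiret" has last vowel 'e'. The stems whose last vowel is 'e' (zevmagdew → zeervmagdew, waset → waerset) insert -er- after the first vowel.
So wiret → wierret.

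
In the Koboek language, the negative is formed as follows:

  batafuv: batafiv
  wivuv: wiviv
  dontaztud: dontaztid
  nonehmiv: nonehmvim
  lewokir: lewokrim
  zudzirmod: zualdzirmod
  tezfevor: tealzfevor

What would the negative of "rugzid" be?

batafuv and nonehmiv both end in -v yet inflect differently (batafiv, nonehmvim), so the final letter is not what conditions the rule; the last vowel is.
"rugzid" has last vowel 'i'. The stems whose last vowel is 'i' (nonehmiv → nonehmvim, lewokir → lewokrim) delete the last vowel and add -im.
The other patterns: stems whose last vowel is 'u' change the last vowel to 'i'; stems whose last vowel is 'o' insert -al- after the first vowel.
So rugzid → rugzdim.

rugzdim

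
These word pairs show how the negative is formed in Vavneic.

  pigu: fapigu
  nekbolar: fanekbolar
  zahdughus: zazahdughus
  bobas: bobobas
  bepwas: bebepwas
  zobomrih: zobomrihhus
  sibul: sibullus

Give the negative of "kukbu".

pigu and zahdughus both have last vowel 'u' yet inflect differently (fapigu, zazahdughus), so the last vowel is not what conditions the rule; the final letter is.
"kukbu" ends in -u. The one such stem in the data (pigu → fapigu) adds the prefix fa-, so the same rule applies.
The other patterns: stems ending in -s repeat the first consonant+vowel as a prefix; stems ending in -h or -l double the final consonant and add -us.
So kukbu → fakukbu.

fakukbu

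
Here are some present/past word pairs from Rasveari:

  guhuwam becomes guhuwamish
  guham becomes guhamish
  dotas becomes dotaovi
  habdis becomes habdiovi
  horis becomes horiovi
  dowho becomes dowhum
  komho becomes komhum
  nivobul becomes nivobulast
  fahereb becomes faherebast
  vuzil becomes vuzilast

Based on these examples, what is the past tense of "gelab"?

gelabast

guhuwam and dotas both have last vowel 'a' yet inflect differently (guhuwamish, dotaovi), so the last vowel is not what conditions the rule; the final letter is.
"gelab" ends in -b. The one such stem in the data (fahereb → faherebast) adds -ast, so the same rule applies.
The other patterns: stems ending in -m add -ish; stems ending in -s drop the final letter and add -ovi; stems ending in -o drop the final letter and add -um.
So gelab → gelabast.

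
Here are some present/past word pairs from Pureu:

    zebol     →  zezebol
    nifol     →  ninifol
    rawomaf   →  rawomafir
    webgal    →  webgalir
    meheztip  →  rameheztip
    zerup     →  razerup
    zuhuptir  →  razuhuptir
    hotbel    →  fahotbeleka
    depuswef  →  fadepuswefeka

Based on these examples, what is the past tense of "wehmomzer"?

zebol and webgal both end in -l yet inflect differently (zezebol, webgalir), so the final letter is not what conditions the rule; the last vowel is.
"wehmomzer" has last vowel 'e'. The stems whose last vowel is 'e' (hotbel → fahotbeleka, depuswef → fadepuswefeka) add fa- … -eka around the stem.
So wehmomzer → fawehmomzereka.

fawehmomzereka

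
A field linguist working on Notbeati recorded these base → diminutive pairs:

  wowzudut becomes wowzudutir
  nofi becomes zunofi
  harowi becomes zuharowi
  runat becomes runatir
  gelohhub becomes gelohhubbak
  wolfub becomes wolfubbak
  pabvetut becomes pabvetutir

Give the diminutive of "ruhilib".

pabvetut and gelohhub both have last vowel 'u' yet inflect differently (pabvetutir, gelohhubbak), so the last vowel is not what conditions the rule; the final letter is.
"ruhilib" ends in -b. The stems ending in -b (gelohhub → gelohhubbak, wolfub → wolfubbak) double the final consonant and add -ak.
The other patterns: stems ending in -t add -ir; stems ending in -i add the prefix zu-.
So ruhilib → ruhilibbak.

ruhilibbak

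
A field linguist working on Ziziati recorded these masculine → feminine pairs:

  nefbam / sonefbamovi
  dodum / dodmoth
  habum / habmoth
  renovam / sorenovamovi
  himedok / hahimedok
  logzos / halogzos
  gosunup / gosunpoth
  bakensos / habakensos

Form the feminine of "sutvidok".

hasutvidok

"sutvidok" has last vowel 'o'. The stems whose last vowel is 'o' (logzos → halogzos, bakensos → habakensos, himedok → hahimedok) add the prefix ha-.
The other patterns: stems whose last vowel is 'u' delete the last vowel and add -oth; stems whose last vowel is 'a' add so- … -ovi around the stem.
So sutvidok → hasutvidok.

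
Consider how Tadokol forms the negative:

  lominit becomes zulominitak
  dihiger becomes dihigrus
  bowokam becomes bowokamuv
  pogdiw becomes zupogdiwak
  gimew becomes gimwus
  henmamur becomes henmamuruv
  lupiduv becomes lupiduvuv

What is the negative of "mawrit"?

gimew and pogdiw both end in -w yet inflect differently (gimwus, zupogdiwak), so the final letter is not what conditions the rule; the last vowel is.
"mawrit" has last vowel 'i'. The stems whose last vowel is 'i' (lominit → zulominitak, pogdiw → zupogdiwak) add zu- … -ak around the stem.
So mawrit → zumawritak.

zumawritak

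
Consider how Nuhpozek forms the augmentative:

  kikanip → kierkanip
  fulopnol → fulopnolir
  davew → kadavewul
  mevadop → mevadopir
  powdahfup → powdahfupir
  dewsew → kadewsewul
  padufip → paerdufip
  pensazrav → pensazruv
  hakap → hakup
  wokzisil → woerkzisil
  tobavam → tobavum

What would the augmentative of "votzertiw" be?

hakap and powdahfup both end in -p yet inflect differently (hakup, powdahfupir), so the final letter is not what conditions the rule; the last vowel is.
"votzertiw" has last vowel 'i'. The stems whose last vowel is 'i' (wokzisil → woerkzisil, kikanip → kierkanip, padufip → paerdufip) insert -er- after the first vowel.
So votzertiw → voertzertiw.

voertzertiw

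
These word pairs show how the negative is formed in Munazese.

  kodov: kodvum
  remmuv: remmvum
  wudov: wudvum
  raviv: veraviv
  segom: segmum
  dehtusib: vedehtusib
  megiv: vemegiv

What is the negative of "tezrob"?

raviv and wudov both end in -v yet inflect differently (veraviv, wudvum), so the final letter is not what conditions the rule; the last vowel is.
"tezrob" has last vowel 'o'. The stems whose last vowel is 'o' (segom → segmum, wudov → wudvum, kodov → kodvum) delete the last vowel and add -um.
The other pattern: stems whose last vowel is 'i' add the prefix ve-.
So tezrob → tezrbum.

tezrbum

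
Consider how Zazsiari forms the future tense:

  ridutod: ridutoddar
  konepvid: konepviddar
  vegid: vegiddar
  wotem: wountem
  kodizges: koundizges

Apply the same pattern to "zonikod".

zonikoddar

"zonikod" ends in -d. The stems ending in -d (ridutod → ridutoddar, konepvid → konepviddar, vegid → vegiddar) double the final consonant and add -ar.
The other pattern: stems ending in -m or -s insert -un- after the first vowel.
So zonikod → zonikoddar.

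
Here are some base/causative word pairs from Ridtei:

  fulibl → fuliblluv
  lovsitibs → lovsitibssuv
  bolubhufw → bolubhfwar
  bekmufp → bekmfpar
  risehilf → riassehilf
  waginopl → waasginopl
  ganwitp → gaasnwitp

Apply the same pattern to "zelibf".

fulibl and waginopl both end in -l yet inflect differently (fuliblluv, waasginopl), so the final letter is not what conditions the rule; the second-to-last letter is.
"zelibf" has second-to-last letter 'b'. The stems whose second-to-last letter is 'b' (fulibl → fuliblluv, lovsitibs → lovsitibssuv) double the final consonant and add -uv.
The other patterns: stems whose second-to-last letter is 'f' delete the last vowel and add -ar; stems whose second-to-last letter is 'l', 'p' or 't' insert -as- after the first vowel.
So zelibf → zelibffuv.

zelibffuv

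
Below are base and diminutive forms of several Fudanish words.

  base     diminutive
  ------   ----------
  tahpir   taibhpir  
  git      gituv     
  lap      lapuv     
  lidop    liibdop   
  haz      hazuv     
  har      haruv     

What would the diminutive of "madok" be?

maibdok

"madok" has 2 vowels. The stems with 2 vowels (lidop → liibdop, tahpir → taibhpir) insert -ib- after the first vowel.
The other pattern: stems with 1 vowel add -uv.
So madok → maibdok.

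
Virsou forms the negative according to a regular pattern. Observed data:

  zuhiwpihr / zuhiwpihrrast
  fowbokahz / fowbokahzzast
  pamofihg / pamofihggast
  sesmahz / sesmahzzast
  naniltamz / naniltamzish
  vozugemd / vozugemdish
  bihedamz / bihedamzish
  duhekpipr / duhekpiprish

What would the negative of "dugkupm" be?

fowbokahz and naniltamz both end in -z yet inflect differently (fowbokahzzast, naniltamzish), so the final letter is not what conditions the rule; the second-to-last letter is.
"dugkupm" has second-to-last letter 'p'. The one such stem in the data (duhekpipr → duhekpiprish) adds -ish, so the same rule applies.
So dugkupm → dugkupmish.

dugkupmish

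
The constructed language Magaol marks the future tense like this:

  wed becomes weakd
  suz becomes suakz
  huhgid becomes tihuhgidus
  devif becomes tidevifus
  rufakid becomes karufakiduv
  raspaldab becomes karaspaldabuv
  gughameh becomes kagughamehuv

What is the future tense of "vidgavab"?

wed and huhgid both end in -d yet inflect differently (weakd, tihuhgidus), so the final letter is not what conditions the rule; the number of vowels is.
"vidgavab" has 3 vowels. The stems with 3 vowels (rufakid → karufakiduv, raspaldab → karaspaldabuv, gughameh → kagughamehuv) add ka- … -uv around the stem.
The other patterns: stems with 1 vowel insert -ak- after the first vowel; stems with 2 vowels add ti- … -us around the stem.
So vidgavab → kavidgavabuv.

kavidgavabuv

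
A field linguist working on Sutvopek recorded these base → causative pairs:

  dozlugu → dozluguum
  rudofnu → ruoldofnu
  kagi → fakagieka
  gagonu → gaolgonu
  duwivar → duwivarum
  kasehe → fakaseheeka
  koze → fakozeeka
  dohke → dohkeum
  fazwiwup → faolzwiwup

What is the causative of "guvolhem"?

"guvolhem" begins with g-. The one such stem in the data (gagonu → gaolgonu) inserts -ol- after the first vowel (as do fazwiwup, rudofnu), so the same rule applies.
So guvolhem → guolvolhem.

guolvolhem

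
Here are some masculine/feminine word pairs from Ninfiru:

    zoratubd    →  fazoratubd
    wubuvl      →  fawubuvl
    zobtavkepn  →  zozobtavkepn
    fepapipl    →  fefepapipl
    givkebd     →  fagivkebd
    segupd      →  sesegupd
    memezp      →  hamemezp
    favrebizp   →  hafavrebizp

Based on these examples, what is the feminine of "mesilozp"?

segupd and givkebd both end in -d yet inflect differently (sesegupd, fagivkebd), so the final letter is not what conditions the rule; the second-to-last letter is.
"mesilozp" has second-to-last letter 'z'. The stems whose second-to-last letter is 'z' (favrebizp → hafavrebizp, memezp → hamemezp) add the prefix ha-.
The other patterns: stems whose second-to-last letter is 'p' repeat the first consonant+vowel as a prefix; stems whose second-to-last letter is 'b' or 'v' add the prefix fa-.
So mesilozp → hamesilozp.

hamesilozp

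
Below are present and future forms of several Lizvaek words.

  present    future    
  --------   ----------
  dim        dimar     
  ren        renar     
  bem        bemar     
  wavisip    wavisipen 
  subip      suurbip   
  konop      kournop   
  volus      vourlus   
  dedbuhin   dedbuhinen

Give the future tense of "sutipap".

"sutipap" has 3 vowels. The stems with 3 vowels (dedbuhin → dedbuhinen, wavisip → wavisipen) add -en.
So sutipap → sutipapen.

sutipapen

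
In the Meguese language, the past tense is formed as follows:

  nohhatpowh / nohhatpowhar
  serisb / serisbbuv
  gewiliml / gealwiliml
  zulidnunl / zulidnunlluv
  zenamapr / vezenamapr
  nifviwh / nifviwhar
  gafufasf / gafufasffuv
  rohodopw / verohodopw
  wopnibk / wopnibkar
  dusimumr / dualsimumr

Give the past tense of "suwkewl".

suwkewlar

zulidnunl and gewiliml both end in -l yet inflect differently (zulidnunlluv, gealwiliml), so the final letter is not what conditions the rule; the second-to-last letter is.
"suwkewl" has second-to-last letter 'w'. The stems whose second-to-last letter is 'w' (nifviwh → nifviwhar, nohhatpowh → nohhatpowhar) add -ar.
So suwkewl → suwkewlar.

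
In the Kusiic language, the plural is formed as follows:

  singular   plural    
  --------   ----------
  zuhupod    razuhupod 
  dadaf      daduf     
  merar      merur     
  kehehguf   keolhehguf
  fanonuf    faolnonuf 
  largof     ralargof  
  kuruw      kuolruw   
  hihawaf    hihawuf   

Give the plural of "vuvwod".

"vuvwod" has last vowel 'o'. The stems whose last vowel is 'o' (largof → ralargof, zuhupod → razuhupod) add the prefix ra-.
So vuvwod → ravuvwod.

ravuvwod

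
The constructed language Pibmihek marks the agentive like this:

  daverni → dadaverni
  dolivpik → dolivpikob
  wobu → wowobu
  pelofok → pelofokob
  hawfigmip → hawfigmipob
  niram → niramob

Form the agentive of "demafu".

dedemafu

dolivpik and daverni both have last vowel 'i' yet inflect differently (dolivpikob, dadaverni), so the last vowel is not what conditions the rule; whether the stem ends in a vowel or a consonant is.
"demafu" ends in a vowel. The stems ending in a vowel (wobu → wowobu, daverni → dadaverni) repeat the first consonant+vowel as a prefix.
So demafu → dedemafu.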